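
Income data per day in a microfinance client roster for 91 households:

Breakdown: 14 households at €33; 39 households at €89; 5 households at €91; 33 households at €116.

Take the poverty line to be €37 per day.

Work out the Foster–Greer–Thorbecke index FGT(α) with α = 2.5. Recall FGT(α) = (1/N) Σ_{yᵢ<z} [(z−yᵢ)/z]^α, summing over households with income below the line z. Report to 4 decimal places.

Poor units: 14×€33 (q = 14 of N = 91).
Normalized shortfalls: (37−33)/37 = 0.1081 (×14).
Raised to α = 2.5: 0.00384 (×14).
Sum = 0.053799; FGT(2.5) = 0.053799 / 91 = 0.0006.

0.0006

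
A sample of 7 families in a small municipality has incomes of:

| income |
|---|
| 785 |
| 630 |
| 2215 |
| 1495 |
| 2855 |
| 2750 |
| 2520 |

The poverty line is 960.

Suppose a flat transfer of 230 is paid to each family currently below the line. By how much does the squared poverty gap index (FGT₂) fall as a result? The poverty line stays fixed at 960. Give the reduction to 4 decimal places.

Before: below the line — 630, 785; squared poverty gap index (FGT₂) = 0.021628.
After the 230 transfer: below the line — 860; squared poverty gap index (FGT₂) = 0.001550.
Reduction = 0.021628 − 0.001550 = 0.0201.

0.0201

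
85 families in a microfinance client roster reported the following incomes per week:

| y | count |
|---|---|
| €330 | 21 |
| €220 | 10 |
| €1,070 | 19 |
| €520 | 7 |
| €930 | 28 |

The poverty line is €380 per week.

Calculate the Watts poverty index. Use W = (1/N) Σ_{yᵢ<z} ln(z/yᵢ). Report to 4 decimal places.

Below the line: 10×€220, 21×€330 (q = 31 of N = 85).
Log shortfalls: ln(380/220) = 0.5465 (×10); ln(380/330) = 0.1411 (×21).
W = 8.428088 / 85 = 0.0992.

0.0992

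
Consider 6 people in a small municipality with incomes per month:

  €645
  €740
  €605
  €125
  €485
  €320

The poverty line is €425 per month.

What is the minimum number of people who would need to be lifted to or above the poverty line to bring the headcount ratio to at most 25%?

2 of the 6 people are poor, so H = 2/6 = 0.333.
A headcount ratio of at most 25% allows at most ⌊0.25 × 6⌋ = 1 poor people.
So at least 2 − 1 = 1 must be lifted.

1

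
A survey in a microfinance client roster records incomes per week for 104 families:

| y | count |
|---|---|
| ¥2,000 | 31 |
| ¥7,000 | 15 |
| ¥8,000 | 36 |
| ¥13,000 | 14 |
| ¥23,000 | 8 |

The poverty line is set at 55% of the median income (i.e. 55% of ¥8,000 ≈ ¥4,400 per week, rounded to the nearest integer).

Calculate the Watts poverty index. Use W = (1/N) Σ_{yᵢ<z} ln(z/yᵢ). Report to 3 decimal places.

Poor units: 31×¥2,000 (q = 31 of N = 104).
Log gaps: ln(4400/2000) = 0.7885 (×31).
W = 24.442178 / 104 = 0.235.

0.235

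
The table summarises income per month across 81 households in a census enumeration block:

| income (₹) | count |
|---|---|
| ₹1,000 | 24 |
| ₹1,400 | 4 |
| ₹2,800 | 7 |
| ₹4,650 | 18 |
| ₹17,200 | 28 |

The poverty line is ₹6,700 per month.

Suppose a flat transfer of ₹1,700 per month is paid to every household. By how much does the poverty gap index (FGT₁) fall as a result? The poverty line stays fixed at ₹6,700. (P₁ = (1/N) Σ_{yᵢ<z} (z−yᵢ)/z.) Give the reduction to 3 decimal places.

Before: below the line — 24×₹1,000, 4×₹1,400, 7×₹2,800, 18×₹4,650; poverty gap index (FGT₁) = 0.40943.
After the ₹1,700 transfer: below the line — 24×₹2,700, 4×₹3,100, 7×₹4,500, 18×₹6,350; poverty gap index (FGT₁) = 0.24341.
Reduction = 0.40943 − 0.24341 = 0.166.

0.166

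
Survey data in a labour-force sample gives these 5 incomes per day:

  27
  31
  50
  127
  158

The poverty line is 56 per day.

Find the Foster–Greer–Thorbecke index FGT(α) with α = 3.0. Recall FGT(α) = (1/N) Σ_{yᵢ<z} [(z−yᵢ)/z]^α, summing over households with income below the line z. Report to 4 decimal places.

0.0458

Below z: 27, 31, 50 (q = 3 of N = 5).
Shortfall ratios: (56−27)/56 = 0.5179; (56−31)/56 = 0.4464; (56−50)/56 = 0.1071.
Raised to α = 3.0: 0.13888; 0.08897; 0.00123.
Sum = 0.229079; FGT(3.0) = 0.229079 / 5 = 0.0458.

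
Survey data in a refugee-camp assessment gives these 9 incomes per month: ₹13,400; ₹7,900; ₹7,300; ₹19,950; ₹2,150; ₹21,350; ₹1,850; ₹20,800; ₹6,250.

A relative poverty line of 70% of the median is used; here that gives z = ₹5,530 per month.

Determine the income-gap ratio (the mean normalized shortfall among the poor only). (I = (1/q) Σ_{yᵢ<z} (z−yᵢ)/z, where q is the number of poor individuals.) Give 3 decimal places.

Incomes under z: ₹1,850, ₹2,150 (q = 2 of N = 9).
Shortfall ratios (z−y)/z: 0.6655, 0.6112; sum = 1.276673.
The income-gap ratio divides by q (the poor only): 1.276673 / 2 = 0.638.

0.638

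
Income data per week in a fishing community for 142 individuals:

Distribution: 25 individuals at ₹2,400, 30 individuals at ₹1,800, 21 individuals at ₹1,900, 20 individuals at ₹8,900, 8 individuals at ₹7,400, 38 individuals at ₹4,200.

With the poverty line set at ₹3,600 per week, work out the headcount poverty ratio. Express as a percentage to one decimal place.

76 of the 142 individuals have income below ₹3,600.
H = 76/142 = 53.5%.

53.5%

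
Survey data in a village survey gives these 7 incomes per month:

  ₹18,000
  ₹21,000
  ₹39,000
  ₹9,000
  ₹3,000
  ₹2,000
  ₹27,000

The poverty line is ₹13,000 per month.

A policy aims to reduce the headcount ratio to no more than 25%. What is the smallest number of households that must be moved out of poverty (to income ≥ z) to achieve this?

2

Currently q = 3 of N = 7 are below the line (H = 0.429).
A headcount ratio of at most 25% allows at most ⌊0.25 × 7⌋ = 1 poor households.
So at least 3 − 1 = 2 must be lifted.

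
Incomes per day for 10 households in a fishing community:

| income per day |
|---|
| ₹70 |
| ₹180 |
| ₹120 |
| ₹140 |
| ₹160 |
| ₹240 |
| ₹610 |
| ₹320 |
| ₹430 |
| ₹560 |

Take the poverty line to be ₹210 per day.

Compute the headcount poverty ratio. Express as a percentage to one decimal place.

50.0%

5 of the 10 households have income below ₹210.
H = 5/10 = 50.0%.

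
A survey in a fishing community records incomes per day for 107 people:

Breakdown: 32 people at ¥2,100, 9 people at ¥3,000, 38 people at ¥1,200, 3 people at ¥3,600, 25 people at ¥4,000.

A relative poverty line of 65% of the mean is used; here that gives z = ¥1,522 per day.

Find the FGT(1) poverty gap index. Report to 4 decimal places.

Below the line: 38×¥1,200 (q = 38 of N = 107).
Gap ratios (z−y)/z: (1522−1200)/1522 = 0.2116 (×38).
Σ = 8.039422. Dividing by the full population N = 107 gives P₁ = 0.0751.

0.0751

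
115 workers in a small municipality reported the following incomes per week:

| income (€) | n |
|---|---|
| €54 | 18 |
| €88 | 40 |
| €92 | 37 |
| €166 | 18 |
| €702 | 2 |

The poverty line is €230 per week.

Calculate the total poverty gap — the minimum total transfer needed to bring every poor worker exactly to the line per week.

Below the line: 18×€54, 40×€88, 37×€92, 18×€166 (q = 113 of N = 115).
Individual gaps: 18×(230−54) = 3168; 40×(230−88) = 5680; 37×(230−92) = 5106; 18×(230−166) = 1152.
Aggregate gap = €15,106.

€15,106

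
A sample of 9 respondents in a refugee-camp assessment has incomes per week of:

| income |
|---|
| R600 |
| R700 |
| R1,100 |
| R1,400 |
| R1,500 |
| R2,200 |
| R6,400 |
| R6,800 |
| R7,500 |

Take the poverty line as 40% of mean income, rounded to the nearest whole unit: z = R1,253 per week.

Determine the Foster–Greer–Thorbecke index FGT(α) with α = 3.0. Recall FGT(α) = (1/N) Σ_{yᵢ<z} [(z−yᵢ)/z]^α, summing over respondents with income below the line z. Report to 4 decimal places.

Incomes under z: R600, R700, R1,100 (q = 3 of N = 9).
Normalized shortfalls: (1253−600)/1253 = 0.5211; (1253−700)/1253 = 0.4413; (1253−1100)/1253 = 0.1221.
Raised to α = 3.0: 0.14154; 0.08597; 0.00182.
Sum = 0.229328; FGT(3.0) = 0.229328 / 9 = 0.0255.

0.0255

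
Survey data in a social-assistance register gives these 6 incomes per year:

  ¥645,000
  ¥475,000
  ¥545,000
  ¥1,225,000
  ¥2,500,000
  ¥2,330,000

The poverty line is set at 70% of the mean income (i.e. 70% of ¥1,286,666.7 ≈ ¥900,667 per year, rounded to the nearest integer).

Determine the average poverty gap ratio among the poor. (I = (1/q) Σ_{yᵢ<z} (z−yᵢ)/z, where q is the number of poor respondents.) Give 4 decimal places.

Below the line: ¥475,000, ¥545,000, ¥645,000 (q = 3 of N = 6).
Relative gaps: 0.4726, 0.3949, 0.2839; sum = 1.151370.
I averages over the q = 3 poor units only: 1.151370 / 3 = 0.3838.

0.3838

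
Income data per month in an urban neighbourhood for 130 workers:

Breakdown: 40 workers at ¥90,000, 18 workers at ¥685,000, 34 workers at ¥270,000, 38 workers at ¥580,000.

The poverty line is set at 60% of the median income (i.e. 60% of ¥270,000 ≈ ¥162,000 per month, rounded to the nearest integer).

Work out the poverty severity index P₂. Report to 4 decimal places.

0.0608

Poor units: 40×¥90,000 (q = 40 of N = 130).
Relative gaps: (162000−90000)/162000 = 0.4444 (×40).
Squared: 0.1975 (×40).
Sum = 7.901235; P₂ = 7.901235 / 130 = 0.0608.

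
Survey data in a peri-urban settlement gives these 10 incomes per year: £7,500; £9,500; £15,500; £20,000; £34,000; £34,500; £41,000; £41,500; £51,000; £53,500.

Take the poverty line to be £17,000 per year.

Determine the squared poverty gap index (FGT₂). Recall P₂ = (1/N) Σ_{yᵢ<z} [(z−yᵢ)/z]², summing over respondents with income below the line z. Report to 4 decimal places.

Poor units: £7,500, £9,500, £15,500 (q = 3 of N = 10).
Normalized shortfalls: (17000−7500)/17000 = 0.5588; (17000−9500)/17000 = 0.4412; (17000−15500)/17000 = 0.0882.
Squared: 0.3123; 0.1946; 0.0078.
Sum = 0.514706; P₂ = 0.514706 / 10 = 0.0515.

0.0515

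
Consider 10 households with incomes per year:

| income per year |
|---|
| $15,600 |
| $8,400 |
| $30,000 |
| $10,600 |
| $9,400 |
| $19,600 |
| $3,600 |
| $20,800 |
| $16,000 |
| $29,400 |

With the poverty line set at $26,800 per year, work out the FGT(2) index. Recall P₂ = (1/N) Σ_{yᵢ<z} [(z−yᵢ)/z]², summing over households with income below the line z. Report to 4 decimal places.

0.2467

Poor units: $3,600, $8,400, $9,400, $10,600, $15,600, $16,000, $19,600, $20,800 (q = 8 of N = 10).
Shortfall ratios: (26800−3600)/26800 = 0.8657; (26800−8400)/26800 = 0.6866; (26800−9400)/26800 = 0.6493; (26800−10600)/26800 = 0.6045; (26800−15600)/26800 = 0.4179; (26800−16000)/26800 = 0.4030; (26800−19600)/26800 = 0.2687; (26800−20800)/26800 = 0.2239.
Squared: 0.7494; 0.4714; 0.4215; 0.3654; 0.1746; 0.1624; 0.0722; 0.0501.
Sum = 2.467031; P₂ = 2.467031 / 10 = 0.2467.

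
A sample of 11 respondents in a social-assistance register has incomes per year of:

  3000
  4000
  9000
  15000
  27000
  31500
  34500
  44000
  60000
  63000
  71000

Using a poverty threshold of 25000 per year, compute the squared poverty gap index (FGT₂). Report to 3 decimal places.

0.186

Below the line: 3000, 4000, 9000, 15000 (q = 4 of N = 11).
Shortfall ratios: (25000−3000)/25000 = 0.8800; (25000−4000)/25000 = 0.8400; (25000−9000)/25000 = 0.6400; (25000−15000)/25000 = 0.4000.
Squared: 0.7744; 0.7056; 0.4096; 0.1600.
Sum = 2.049600; P₂ = 2.049600 / 11 = 0.186.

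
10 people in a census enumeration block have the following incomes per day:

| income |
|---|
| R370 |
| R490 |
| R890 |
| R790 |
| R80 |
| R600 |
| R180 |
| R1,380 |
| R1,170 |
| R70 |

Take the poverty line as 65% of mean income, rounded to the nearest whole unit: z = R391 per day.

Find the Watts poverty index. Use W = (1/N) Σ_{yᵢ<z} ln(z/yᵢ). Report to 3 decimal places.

Below z: R70, R80, R180, R370 (q = 4 of N = 10).
Log gaps: ln(391/70) = 1.7202; ln(391/80) = 1.5867; ln(391/180) = 0.7758; ln(391/370) = 0.0552.
W = 4.137849 / 10 = 0.414.

0.414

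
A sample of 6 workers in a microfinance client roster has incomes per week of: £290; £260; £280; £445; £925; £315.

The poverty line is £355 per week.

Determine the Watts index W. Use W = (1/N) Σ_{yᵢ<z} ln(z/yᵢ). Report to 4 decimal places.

Below the line: £260, £280, £290, £315 (q = 4 of N = 6).
Log shortfalls: ln(355/260) = 0.3114; ln(355/280) = 0.2373; ln(355/290) = 0.2022; ln(355/315) = 0.1195.
W = 0.870546 / 6 = 0.1451.

0.1451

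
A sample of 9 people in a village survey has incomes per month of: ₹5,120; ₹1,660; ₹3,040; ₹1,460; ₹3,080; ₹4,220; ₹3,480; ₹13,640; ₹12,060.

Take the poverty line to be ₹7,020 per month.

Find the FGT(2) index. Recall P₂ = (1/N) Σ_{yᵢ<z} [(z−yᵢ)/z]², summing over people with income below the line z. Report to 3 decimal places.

0.259

Incomes under z: ₹1,460, ₹1,660, ₹3,040, ₹3,080, ₹3,480, ₹4,220, ₹5,120 (q = 7 of N = 9).
Normalized shortfalls: (7020−1460)/7020 = 0.7920; (7020−1660)/7020 = 0.7635; (7020−3040)/7020 = 0.5670; (7020−3080)/7020 = 0.5613; (7020−3480)/7020 = 0.5043; (7020−4220)/7020 = 0.3989; (7020−5120)/7020 = 0.2707.
Squared: 0.6273; 0.5830; 0.3214; 0.3150; 0.2543; 0.1591; 0.0733.
Sum = 2.333358; P₂ = 2.333358 / 9 = 0.259.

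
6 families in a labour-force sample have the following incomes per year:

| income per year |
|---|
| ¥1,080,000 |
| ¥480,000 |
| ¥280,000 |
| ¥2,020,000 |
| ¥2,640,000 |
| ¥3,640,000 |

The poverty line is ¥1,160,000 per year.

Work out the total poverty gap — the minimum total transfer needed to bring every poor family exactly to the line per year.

¥1,640,000

Poor units: ¥280,000, ¥480,000, ¥1,080,000 (q = 3 of N = 6).
Individual gaps: 1160000−280000 = 880000; 1160000−480000 = 680000; 1160000−1080000 = 80000.
Aggregate gap = ¥1,640,000.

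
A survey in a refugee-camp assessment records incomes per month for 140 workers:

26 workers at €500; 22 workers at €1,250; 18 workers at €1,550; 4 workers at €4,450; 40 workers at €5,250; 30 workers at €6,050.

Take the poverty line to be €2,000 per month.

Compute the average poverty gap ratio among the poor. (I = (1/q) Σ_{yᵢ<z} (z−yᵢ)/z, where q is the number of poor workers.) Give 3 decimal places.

Incomes under z: 26×€500, 22×€1,250, 18×€1,550 (q = 66 of N = 140).
Shortfall ratios (z−y)/z: 0.7500 (×26), 0.3750 (×22), 0.2250 (×18); sum = 31.800000.
I averages over the q = 66 poor units only: 31.800000 / 66 = 0.482.

0.482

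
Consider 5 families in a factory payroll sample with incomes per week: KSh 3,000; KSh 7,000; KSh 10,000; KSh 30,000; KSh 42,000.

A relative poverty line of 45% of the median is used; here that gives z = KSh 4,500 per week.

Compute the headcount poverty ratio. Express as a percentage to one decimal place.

1 of the 5 families have income below KSh 4,500.
H = 1/5 = 20.0%.

20.0%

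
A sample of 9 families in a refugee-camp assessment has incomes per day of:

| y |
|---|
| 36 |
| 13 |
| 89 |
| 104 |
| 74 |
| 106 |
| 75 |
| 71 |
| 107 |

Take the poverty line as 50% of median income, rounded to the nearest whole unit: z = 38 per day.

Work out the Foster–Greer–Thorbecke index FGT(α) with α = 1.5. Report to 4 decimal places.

0.0606

Poor units: 13, 36 (q = 2 of N = 9).
Shortfall ratios: (38−13)/38 = 0.6579; (38−36)/38 = 0.0526.
Raised to α = 1.5: 0.53362; 0.01207.
Sum = 0.545698; FGT(1.5) = 0.545698 / 9 = 0.0606.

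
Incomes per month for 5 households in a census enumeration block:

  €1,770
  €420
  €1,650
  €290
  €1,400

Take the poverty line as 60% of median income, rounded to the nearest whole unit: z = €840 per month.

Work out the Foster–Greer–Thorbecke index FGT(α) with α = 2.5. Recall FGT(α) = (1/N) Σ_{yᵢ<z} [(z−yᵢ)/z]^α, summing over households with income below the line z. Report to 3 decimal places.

0.105

Below z: €290, €420 (q = 2 of N = 5).
Shortfall ratios: (840−290)/840 = 0.6548; (840−420)/840 = 0.5000.
Raised to α = 2.5: 0.34690; 0.17678.
Sum = 0.523680; FGT(2.5) = 0.523680 / 5 = 0.105.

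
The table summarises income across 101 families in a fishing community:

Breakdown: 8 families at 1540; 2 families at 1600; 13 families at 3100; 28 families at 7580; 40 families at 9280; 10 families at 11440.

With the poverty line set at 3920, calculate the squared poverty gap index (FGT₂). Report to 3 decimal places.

Incomes under z: 8×1540, 2×1600, 13×3100 (q = 23 of N = 101).
Shortfall ratios: (3920−1540)/3920 = 0.6071 (×8); (3920−1600)/3920 = 0.5918 (×2); (3920−3100)/3920 = 0.2092 (×13).
Squared: 0.3686 (×8); 0.3503 (×2); 0.0438 (×13).
Sum = 4.218373; P₂ = 4.218373 / 101 = 0.042.

0.042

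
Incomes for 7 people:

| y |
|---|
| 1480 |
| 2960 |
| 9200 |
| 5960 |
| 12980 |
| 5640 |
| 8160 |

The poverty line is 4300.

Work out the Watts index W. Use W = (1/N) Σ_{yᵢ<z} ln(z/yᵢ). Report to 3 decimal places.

Poor units: 1480, 2960 (q = 2 of N = 7).
Log gaps: ln(4300/1480) = 1.0666; ln(4300/2960) = 0.3734.
W = 1.439999 / 7 = 0.206.

0.206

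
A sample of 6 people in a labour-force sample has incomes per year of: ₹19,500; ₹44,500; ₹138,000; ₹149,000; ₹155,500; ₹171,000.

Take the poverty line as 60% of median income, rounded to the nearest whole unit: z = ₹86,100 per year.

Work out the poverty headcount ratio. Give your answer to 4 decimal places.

2 of the 6 people have income below ₹86,100.
H = 2/6 = 0.3333.

0.3333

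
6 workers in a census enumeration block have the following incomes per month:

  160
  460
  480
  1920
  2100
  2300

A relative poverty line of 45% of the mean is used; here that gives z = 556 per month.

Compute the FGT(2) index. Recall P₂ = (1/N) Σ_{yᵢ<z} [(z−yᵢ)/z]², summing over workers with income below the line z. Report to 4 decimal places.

0.0926

Incomes under z: 160, 460, 480 (q = 3 of N = 6).
Normalized shortfalls: (556−160)/556 = 0.7122; (556−460)/556 = 0.1727; (556−480)/556 = 0.1367.
Squared: 0.5073; 0.0298; 0.0187.
Sum = 0.555768; P₂ = 0.555768 / 6 = 0.0926.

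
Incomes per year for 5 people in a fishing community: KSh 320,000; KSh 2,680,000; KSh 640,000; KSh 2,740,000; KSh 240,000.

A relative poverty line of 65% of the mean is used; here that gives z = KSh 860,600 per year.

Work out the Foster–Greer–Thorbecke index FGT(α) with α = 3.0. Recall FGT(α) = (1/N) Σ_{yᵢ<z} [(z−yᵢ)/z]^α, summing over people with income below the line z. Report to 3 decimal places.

Poor units: KSh 240,000, KSh 320,000, KSh 640,000 (q = 3 of N = 5).
Shortfall ratios: (860600−240000)/860600 = 0.7211; (860600−320000)/860600 = 0.6282; (860600−640000)/860600 = 0.2563.
Raised to α = 3.0: 0.37500; 0.24787; 0.01684.
Sum = 0.639713; FGT(3.0) = 0.639713 / 5 = 0.128.

0.128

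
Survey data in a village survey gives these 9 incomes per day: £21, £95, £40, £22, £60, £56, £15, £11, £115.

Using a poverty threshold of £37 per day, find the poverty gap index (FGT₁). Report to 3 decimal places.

0.237

Below the line: £11, £15, £21, £22 (q = 4 of N = 9).
Relative gaps: (37−11)/37 = 0.7027; (37−15)/37 = 0.5946; (37−21)/37 = 0.4324; (37−22)/37 = 0.4054.
Sum of shortfalls = 2.135135; P₁ averages over all N: 2.135135 / 9 = 0.237.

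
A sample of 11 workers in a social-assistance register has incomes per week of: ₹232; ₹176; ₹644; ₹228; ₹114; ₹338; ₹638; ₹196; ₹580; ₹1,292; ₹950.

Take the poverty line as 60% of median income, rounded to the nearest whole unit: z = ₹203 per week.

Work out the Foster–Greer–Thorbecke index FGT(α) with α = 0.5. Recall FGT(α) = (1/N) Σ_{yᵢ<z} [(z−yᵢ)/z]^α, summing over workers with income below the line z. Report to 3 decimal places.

0.110

Poor units: ₹114, ₹176, ₹196 (q = 3 of N = 11).
Relative gaps: (203−114)/203 = 0.4384; (203−176)/203 = 0.1330; (203−196)/203 = 0.0345.
Raised to α = 0.5: 0.66214; 0.36470; 0.18570.
Sum = 1.212529; FGT(0.5) = 1.212529 / 11 = 0.110.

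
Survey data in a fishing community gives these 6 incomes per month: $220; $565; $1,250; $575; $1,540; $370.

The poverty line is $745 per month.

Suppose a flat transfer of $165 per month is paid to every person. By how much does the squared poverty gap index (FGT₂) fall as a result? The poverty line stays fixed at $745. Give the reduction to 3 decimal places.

Before: below the line — $220, $370, $565, $575; squared poverty gap index (FGT₂) = 0.14340.
After the $165 transfer: below the line — $385, $535, $730, $740; squared poverty gap index (FGT₂) = 0.05223.
Reduction = 0.14340 − 0.05223 = 0.091.

0.091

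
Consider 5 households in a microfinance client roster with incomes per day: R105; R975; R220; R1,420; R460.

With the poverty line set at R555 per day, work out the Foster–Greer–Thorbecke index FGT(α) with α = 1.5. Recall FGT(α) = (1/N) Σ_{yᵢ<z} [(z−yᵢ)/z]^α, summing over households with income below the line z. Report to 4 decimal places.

Below the line: R105, R220, R460 (q = 3 of N = 5).
Shortfall ratios: (555−105)/555 = 0.8108; (555−220)/555 = 0.6036; (555−460)/555 = 0.1712.
Raised to α = 1.5: 0.73009; 0.46895; 0.07082.
Sum = 1.269865; FGT(1.5) = 1.269865 / 5 = 0.2540.

0.2540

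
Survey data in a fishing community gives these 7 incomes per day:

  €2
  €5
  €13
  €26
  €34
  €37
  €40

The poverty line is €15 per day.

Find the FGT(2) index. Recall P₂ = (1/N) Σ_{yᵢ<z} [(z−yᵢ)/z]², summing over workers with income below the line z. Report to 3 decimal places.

Incomes under z: €2, €5, €13 (q = 3 of N = 7).
Shortfall ratios: (15−2)/15 = 0.8667; (15−5)/15 = 0.6667; (15−13)/15 = 0.1333.
Squared: 0.7511; 0.4444; 0.0178.
Sum = 1.213333; P₂ = 1.213333 / 7 = 0.173.

0.173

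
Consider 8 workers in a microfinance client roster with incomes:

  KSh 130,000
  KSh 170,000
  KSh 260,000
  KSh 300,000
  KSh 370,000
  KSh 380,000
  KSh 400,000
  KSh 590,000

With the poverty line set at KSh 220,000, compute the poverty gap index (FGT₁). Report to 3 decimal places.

0.080

Below z: KSh 130,000, KSh 170,000 (q = 2 of N = 8).
Relative gaps: (220000−130000)/220000 = 0.4091; (220000−170000)/220000 = 0.2273.
Σ = 0.636364. Dividing by the full population N = 8 gives P₁ = 0.080.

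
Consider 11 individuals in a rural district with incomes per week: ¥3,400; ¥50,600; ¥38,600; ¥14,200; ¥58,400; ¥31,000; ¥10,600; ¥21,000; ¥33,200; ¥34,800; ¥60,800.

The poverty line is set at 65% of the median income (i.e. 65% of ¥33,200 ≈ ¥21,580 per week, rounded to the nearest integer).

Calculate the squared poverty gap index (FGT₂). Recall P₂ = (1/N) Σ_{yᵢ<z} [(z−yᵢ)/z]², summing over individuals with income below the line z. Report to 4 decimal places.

0.0988

Incomes under z: ¥3,400, ¥10,600, ¥14,200, ¥21,000 (q = 4 of N = 11).
Relative gaps: (21580−3400)/21580 = 0.8424; (21580−10600)/21580 = 0.5088; (21580−14200)/21580 = 0.3420; (21580−21000)/21580 = 0.0269.
Squared: 0.7097; 0.2589; 0.1170; 0.0007.
Sum = 1.086273; P₂ = 1.086273 / 11 = 0.0988.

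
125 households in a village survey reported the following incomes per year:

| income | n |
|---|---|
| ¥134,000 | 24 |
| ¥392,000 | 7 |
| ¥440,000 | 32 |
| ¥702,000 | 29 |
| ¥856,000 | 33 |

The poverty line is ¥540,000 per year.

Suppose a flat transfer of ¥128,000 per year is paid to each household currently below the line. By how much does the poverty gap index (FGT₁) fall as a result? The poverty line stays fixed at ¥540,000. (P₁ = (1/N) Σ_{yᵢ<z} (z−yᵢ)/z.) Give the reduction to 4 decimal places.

Before: below the line — 24×¥134,000, 7×¥392,000, 32×¥440,000; poverty gap index (FGT₁) = 0.207111.
After the ¥128,000 transfer: below the line — 24×¥262,000, 7×¥520,000; poverty gap index (FGT₁) = 0.100919.
Reduction = 0.207111 − 0.100919 = 0.1062.

0.1062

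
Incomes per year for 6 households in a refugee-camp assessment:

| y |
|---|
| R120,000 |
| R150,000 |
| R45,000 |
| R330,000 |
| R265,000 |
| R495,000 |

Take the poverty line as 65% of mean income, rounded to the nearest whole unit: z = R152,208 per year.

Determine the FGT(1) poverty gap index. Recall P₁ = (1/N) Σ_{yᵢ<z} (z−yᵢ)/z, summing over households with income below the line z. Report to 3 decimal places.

0.155

Below z: R45,000, R120,000, R150,000 (q = 3 of N = 6).
Shortfall ratios: (152208−45000)/152208 = 0.7044; (152208−120000)/152208 = 0.2116; (152208−150000)/152208 = 0.0145.
Σ = 0.930464. Dividing by the full population N = 6 gives P₁ = 0.155.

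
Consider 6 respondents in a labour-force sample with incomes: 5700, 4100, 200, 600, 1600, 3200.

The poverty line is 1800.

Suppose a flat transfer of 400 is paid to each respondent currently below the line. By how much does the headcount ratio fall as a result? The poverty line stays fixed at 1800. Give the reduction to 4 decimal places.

0.1667

Before: below the line — 200, 600, 1600; headcount ratio = 0.500000.
After the 400 transfer: below the line — 600, 1000; headcount ratio = 0.333333.
Reduction = 0.500000 − 0.333333 = 0.1667.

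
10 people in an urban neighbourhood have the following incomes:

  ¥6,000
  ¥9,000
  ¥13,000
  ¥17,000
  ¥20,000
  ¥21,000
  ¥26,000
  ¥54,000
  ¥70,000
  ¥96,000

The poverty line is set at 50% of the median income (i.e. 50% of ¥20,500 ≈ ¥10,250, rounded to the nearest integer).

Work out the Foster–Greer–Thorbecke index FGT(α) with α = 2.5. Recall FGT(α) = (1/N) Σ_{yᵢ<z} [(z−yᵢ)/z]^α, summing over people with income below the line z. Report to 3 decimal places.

Below the line: ¥6,000, ¥9,000 (q = 2 of N = 10).
Normalized shortfalls: (10250−6000)/10250 = 0.4146; (10250−9000)/10250 = 0.1220.
Raised to α = 2.5: 0.11070; 0.00519.
Sum = 0.115897; FGT(2.5) = 0.115897 / 10 = 0.012.

0.012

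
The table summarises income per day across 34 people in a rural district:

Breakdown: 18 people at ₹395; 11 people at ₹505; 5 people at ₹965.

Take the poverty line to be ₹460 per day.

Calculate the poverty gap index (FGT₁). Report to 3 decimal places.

0.075

Below z: 18×₹395 (q = 18 of N = 34).
Normalized shortfalls: (460−395)/460 = 0.1413 (×18).
Sum of shortfalls = 2.543478; P₁ averages over all N: 2.543478 / 34 = 0.075.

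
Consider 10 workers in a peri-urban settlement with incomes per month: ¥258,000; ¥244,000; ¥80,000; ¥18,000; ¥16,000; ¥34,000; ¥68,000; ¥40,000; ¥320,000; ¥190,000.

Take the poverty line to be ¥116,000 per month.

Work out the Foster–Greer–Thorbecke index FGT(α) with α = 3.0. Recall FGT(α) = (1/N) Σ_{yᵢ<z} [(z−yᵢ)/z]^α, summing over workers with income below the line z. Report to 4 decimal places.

0.1979

Poor units: ¥16,000, ¥18,000, ¥34,000, ¥40,000, ¥68,000, ¥80,000 (q = 6 of N = 10).
Gap ratios (z−y)/z: (116000−16000)/116000 = 0.8621; (116000−18000)/116000 = 0.8448; (116000−34000)/116000 = 0.7069; (116000−40000)/116000 = 0.6552; (116000−68000)/116000 = 0.4138; (116000−80000)/116000 = 0.3103.
Raised to α = 3.0: 0.64066; 0.60298; 0.35324; 0.28123; 0.07085; 0.02989.
Sum = 1.978853; FGT(3.0) = 1.978853 / 10 = 0.1979.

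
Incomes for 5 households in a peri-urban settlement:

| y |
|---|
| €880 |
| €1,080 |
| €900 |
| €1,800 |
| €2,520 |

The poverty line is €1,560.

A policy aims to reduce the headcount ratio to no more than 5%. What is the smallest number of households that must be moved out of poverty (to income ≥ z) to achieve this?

3 of the 5 households are poor, so H = 3/5 = 0.600.
A headcount ratio of at most 5% allows at most ⌊0.05 × 5⌋ = 0 poor households.
So at least 3 − 0 = 3 must be lifted.

3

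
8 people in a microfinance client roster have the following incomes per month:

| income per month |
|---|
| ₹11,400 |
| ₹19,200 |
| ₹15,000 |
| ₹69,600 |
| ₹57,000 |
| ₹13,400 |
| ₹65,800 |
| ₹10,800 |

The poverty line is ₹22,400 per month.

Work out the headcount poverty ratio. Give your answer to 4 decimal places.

0.6250

5 of the 8 people have income below ₹22,400.
H = 5/8 = 0.6250.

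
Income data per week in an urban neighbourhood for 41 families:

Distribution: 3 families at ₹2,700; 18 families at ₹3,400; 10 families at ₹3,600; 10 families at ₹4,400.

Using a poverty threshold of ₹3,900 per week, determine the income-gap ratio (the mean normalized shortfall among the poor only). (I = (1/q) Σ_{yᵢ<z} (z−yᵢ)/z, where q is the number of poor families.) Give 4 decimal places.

Below z: 3×₹2,700, 18×₹3,400, 10×₹3,600 (q = 31 of N = 41).
Relative gaps: 0.3077 (×3), 0.1282 (×18), 0.0769 (×10); sum = 4.000000.
I averages over the q = 31 poor units only: 4.000000 / 31 = 0.1290.

0.1290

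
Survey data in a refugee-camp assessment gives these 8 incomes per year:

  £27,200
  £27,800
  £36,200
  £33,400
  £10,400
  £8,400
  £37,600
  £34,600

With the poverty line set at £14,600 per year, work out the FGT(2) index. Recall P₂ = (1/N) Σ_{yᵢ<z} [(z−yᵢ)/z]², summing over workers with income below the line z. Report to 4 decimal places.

0.0329

Incomes under z: £8,400, £10,400 (q = 2 of N = 8).
Shortfall ratios: (14600−8400)/14600 = 0.4247; (14600−10400)/14600 = 0.2877.
Squared: 0.1803; 0.0828.
Sum = 0.263089; P₂ = 0.263089 / 8 = 0.0329.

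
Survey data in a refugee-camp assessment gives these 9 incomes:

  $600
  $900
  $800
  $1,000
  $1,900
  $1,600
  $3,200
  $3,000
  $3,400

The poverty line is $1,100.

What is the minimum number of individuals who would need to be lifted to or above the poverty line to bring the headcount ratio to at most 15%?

3

Currently q = 4 of N = 9 are below the line (H = 0.444).
A headcount ratio of at most 15% allows at most ⌊0.15 × 9⌋ = 1 poor individuals.
So at least 4 − 1 = 3 must be lifted.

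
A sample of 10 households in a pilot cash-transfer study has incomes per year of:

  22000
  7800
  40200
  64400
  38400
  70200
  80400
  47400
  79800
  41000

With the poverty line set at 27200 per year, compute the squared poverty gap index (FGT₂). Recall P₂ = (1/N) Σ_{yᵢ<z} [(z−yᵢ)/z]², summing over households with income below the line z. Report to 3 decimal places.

0.055

Poor units: 7800, 22000 (q = 2 of N = 10).
Relative gaps: (27200−7800)/27200 = 0.7132; (27200−22000)/27200 = 0.1912.
Squared: 0.5087; 0.0365.
Sum = 0.545253; P₂ = 0.545253 / 10 = 0.055.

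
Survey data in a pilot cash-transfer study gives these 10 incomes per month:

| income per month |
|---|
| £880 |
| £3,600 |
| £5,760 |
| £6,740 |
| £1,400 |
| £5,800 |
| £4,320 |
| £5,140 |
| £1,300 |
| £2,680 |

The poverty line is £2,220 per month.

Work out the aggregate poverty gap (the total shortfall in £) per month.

Poor units: £880, £1,300, £1,400 (q = 3 of N = 10).
Individual gaps: 2220−880 = 1340; 2220−1300 = 920; 2220−1400 = 820.
Aggregate gap = £3,080.

£3,080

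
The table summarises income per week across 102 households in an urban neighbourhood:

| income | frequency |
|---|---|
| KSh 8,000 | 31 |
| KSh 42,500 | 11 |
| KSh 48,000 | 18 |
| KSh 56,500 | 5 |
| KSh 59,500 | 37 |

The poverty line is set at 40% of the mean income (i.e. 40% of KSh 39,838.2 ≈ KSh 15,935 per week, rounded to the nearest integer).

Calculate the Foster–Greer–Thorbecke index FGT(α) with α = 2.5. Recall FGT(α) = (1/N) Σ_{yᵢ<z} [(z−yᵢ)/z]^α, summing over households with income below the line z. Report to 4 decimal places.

0.0532

Poor units: 31×KSh 8,000 (q = 31 of N = 102).
Normalized shortfalls: (15935−8000)/15935 = 0.4980 (×31).
Raised to α = 2.5: 0.17498 (×31).
Sum = 5.424364; FGT(2.5) = 5.424364 / 102 = 0.0532.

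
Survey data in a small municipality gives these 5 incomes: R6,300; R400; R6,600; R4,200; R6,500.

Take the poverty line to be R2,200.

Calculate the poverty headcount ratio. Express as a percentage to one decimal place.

20.0%

1 of the 5 people have income below R2,200.
H = 1/5 = 20.0%.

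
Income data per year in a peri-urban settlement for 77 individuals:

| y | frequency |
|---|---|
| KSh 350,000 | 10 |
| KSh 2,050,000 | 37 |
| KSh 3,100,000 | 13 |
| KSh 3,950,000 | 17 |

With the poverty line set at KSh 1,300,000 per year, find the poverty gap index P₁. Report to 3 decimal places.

0.095

Poor units: 10×KSh 350,000 (q = 10 of N = 77).
Gap ratios (z−y)/z: (1300000−350000)/1300000 = 0.7308 (×10).
Σ = 7.307692. Dividing by the full population N = 77 gives P₁ = 0.095.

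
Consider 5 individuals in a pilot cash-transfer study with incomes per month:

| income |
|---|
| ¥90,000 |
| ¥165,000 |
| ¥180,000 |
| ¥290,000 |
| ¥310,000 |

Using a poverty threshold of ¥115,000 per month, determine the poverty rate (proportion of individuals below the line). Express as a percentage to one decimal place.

20.0%

1 of the 5 individuals have income below ¥115,000.
H = 1/5 = 20.0%.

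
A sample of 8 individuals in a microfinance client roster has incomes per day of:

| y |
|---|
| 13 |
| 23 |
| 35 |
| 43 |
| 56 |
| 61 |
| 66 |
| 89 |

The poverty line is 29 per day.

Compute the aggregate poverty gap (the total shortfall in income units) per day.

Below z: 13, 23 (q = 2 of N = 8).
Individual gaps: 29−13 = 16; 29−23 = 6.
Aggregate gap = 22.

22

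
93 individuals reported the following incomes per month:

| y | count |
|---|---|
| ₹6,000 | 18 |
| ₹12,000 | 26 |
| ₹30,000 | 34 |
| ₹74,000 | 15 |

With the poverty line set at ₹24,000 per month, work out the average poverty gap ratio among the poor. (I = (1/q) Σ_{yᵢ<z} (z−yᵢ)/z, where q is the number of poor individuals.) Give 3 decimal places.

Poor units: 18×₹6,000, 26×₹12,000 (q = 44 of N = 93).
Shortfall ratios (z−y)/z: 0.7500 (×18), 0.5000 (×26); sum = 26.500000.
I averages over the q = 44 poor units only: 26.500000 / 44 = 0.602.

0.602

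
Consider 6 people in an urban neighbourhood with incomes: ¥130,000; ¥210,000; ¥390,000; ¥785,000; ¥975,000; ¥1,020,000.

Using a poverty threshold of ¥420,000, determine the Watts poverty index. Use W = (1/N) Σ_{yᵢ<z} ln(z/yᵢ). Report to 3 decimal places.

Incomes under z: ¥130,000, ¥210,000, ¥390,000 (q = 3 of N = 6).
Log shortfalls: ln(420000/130000) = 1.1727; ln(420000/210000) = 0.6931; ln(420000/390000) = 0.0741.
W = 1.939975 / 6 = 0.323.

0.323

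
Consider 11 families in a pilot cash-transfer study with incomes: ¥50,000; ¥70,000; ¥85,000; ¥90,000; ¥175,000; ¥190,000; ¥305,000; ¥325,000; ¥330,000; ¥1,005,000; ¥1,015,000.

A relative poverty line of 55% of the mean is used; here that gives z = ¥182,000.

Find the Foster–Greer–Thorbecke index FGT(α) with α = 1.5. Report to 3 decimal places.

0.169

Poor units: ¥50,000, ¥70,000, ¥85,000, ¥90,000, ¥175,000 (q = 5 of N = 11).
Normalized shortfalls: (182000−50000)/182000 = 0.7253; (182000−70000)/182000 = 0.6154; (182000−85000)/182000 = 0.5330; (182000−90000)/182000 = 0.5055; (182000−175000)/182000 = 0.0385.
Raised to α = 1.5: 0.61767; 0.48275; 0.38909; 0.35940; 0.00754.
Sum = 1.856444; FGT(1.5) = 1.856444 / 11 = 0.169.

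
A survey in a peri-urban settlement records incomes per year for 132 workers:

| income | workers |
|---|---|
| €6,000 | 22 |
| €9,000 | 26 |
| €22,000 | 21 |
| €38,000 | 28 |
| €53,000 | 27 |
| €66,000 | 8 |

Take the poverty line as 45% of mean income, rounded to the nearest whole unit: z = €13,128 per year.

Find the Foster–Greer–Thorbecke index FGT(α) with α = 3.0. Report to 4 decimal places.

0.0328

Below the line: 22×€6,000, 26×€9,000 (q = 48 of N = 132).
Shortfall ratios: (13128−6000)/13128 = 0.5430 (×22); (13128−9000)/13128 = 0.3144 (×26).
Raised to α = 3.0: 0.16007 (×22); 0.03109 (×26).
Sum = 4.329864; FGT(3.0) = 4.329864 / 132 = 0.0328.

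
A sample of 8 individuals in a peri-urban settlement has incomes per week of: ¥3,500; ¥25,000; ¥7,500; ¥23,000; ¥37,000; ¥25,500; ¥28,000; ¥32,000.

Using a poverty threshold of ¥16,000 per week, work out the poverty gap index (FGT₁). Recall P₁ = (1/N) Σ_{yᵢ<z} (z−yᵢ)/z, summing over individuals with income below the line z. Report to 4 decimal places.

Below the line: ¥3,500, ¥7,500 (q = 2 of N = 8).
Normalized shortfalls: (16000−3500)/16000 = 0.7812; (16000−7500)/16000 = 0.5312.
Σ = 1.312500. Dividing by the full population N = 8 gives P₁ = 0.1641.

0.1641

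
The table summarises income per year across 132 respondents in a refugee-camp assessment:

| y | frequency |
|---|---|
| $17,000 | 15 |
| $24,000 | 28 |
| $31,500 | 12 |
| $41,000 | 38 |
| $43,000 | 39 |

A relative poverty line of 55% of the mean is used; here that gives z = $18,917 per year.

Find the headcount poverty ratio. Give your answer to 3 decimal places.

0.114

15 of the 132 respondents have income below $18,917.
H = 15/132 = 0.114.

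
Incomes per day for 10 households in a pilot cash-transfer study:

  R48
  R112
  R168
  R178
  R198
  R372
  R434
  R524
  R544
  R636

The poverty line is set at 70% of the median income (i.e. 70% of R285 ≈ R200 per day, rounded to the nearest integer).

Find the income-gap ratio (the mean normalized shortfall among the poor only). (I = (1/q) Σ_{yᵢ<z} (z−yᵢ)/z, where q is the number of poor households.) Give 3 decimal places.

Below z: R48, R112, R168, R178, R198 (q = 5 of N = 10).
Shortfall ratios (z−y)/z: 0.7600, 0.4400, 0.1600, 0.1100, 0.0100; sum = 1.480000.
The income-gap ratio divides by q (the poor only): 1.480000 / 5 = 0.296.

0.296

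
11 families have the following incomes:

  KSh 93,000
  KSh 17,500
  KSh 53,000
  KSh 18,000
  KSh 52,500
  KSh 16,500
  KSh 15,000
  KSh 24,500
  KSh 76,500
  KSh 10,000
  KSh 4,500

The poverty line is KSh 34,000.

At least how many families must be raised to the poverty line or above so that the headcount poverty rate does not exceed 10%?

7 of the 11 families are poor, so H = 7/11 = 0.636.
A headcount ratio of at most 10% allows at most ⌊0.10 × 11⌋ = 1 poor families.
So at least 7 − 1 = 6 must be lifted.

6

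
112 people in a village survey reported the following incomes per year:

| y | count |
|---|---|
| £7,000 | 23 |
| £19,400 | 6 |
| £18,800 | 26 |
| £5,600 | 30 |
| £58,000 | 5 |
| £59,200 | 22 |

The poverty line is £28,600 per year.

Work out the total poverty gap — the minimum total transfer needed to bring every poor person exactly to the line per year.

£1,496,800

Below z: 30×£5,600, 23×£7,000, 26×£18,800, 6×£19,400 (q = 85 of N = 112).
Individual gaps: 30×(28600−5600) = 690000; 23×(28600−7000) = 496800; 26×(28600−18800) = 254800; 6×(28600−19400) = 55200.
Aggregate gap = £1,496,800.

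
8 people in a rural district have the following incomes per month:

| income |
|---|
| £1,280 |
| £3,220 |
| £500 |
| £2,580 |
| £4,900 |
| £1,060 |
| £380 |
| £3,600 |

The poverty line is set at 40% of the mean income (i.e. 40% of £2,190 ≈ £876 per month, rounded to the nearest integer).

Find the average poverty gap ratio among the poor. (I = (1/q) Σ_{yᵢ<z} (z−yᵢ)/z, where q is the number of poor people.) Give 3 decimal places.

0.498

Poor units: £380, £500 (q = 2 of N = 8).
Shortfall ratios (z−y)/z: 0.5662, 0.4292; sum = 0.995434.
The income-gap ratio divides by q (the poor only): 0.995434 / 2 = 0.498.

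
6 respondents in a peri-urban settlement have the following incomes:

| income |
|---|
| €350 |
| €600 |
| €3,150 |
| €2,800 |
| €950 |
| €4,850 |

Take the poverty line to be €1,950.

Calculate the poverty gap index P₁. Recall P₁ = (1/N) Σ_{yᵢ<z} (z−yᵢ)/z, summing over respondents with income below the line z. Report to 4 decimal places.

0.3376

Below z: €350, €600, €950 (q = 3 of N = 6).
Shortfall ratios: (1950−350)/1950 = 0.8205; (1950−600)/1950 = 0.6923; (1950−950)/1950 = 0.5128.
Σ = 2.025641. Dividing by the full population N = 6 gives P₁ = 0.3376.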